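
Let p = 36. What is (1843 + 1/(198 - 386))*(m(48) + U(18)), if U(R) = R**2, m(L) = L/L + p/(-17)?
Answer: 1901845187/3196 ≈ 5.9507e+5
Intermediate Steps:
m(L) = -19/17 (m(L) = L/L + 36/(-17) = 1 + 36*(-1/17) = 1 - 36/17 = -19/17)
(1843 + 1/(198 - 386))*(m(48) + U(18)) = (1843 + 1/(198 - 386))*(-19/17 + 18**2) = (1843 + 1/(-188))*(-19/17 + 324) = (1843 - 1/188)*(5489/17) = (346483/188)*(5489/17) = 1901845187/3196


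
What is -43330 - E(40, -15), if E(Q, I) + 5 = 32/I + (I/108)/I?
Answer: -23394353/540 ≈ -43323.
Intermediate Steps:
E(Q, I) = -539/108 + 32/I (E(Q, I) = -5 + (32/I + (I/108)/I) = -5 + (32/I + 1/108) = -5 + (1/108 + 32/I) = -539/108 + 32/I)
-43330 - E(40, -15) = -43330 - (-539/108 + 32/(-15)) = -43330 - (-539/108 + 32*(-1/15)) = -43330 - (-539/108 - 32/15) = -43330 - 1*(-3847/540) = -43330 + 3847/540 = -23394353/540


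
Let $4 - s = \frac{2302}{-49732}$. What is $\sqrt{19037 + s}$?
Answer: $\frac{\sqrt{11773420820962}}{24866} \approx 137.99$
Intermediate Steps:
$s = \frac{100615}{24866}$ ($s = 4 - \frac{2302}{-49732} = 4 - 2302 \left(- \frac{1}{49732}\right) = 4 - - \frac{1151}{24866} = 4 + \frac{1151}{24866} = \frac{100615}{24866} \approx 4.0463$)
$\sqrt{19037 + s} = \sqrt{19037 + \frac{100615}{24866}} = \sqrt{\frac{473474657}{24866}} = \frac{\sqrt{11773420820962}}{24866}$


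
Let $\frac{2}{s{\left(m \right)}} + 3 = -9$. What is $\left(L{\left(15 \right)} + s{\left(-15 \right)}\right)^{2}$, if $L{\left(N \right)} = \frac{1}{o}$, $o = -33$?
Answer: $\frac{169}{4356} \approx 0.038797$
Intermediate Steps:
$s{\left(m \right)} = - \frac{1}{6}$ ($s{\left(m \right)} = \frac{2}{-3 - 9} = \frac{2}{-12} = 2 \left(- \frac{1}{12}\right) = - \frac{1}{6}$)
$L{\left(N \right)} = - \frac{1}{33}$ ($L{\left(N \right)} = \frac{1}{-33} = - \frac{1}{33}$)
$\left(L{\left(15 \right)} + s{\left(-15 \right)}\right)^{2} = \left(- \frac{1}{33} - \frac{1}{6}\right)^{2} = \left(- \frac{13}{66}\right)^{2} = \frac{169}{4356}$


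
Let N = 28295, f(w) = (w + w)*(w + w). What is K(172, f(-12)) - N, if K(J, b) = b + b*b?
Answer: 304057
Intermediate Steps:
f(w) = 4*w² (f(w) = (2*w)*(2*w) = 4*w²)
K(J, b) = b + b²
K(172, f(-12)) - N = (4*(-12)²)*(1 + 4*(-12)²) - 1*28295 = (4*144)*(1 + 4*144) - 28295 = 576*(1 + 576) - 28295 = 576*577 - 28295 = 332352 - 28295 = 304057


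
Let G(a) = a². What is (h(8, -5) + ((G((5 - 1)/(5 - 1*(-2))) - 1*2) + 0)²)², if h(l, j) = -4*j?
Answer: 2996905536/5764801 ≈ 519.86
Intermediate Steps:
(h(8, -5) + ((G((5 - 1)/(5 - 1*(-2))) - 1*2) + 0)²)² = (-4*(-5) + ((((5 - 1)/(5 - 1*(-2)))² - 1*2) + 0)²)² = (20 + (((4/(5 + 2))² - 2) + 0)²)² = (20 + (((4/7)² - 2) + 0)²)² = (20 + ((16/49 - 2) + 0)²)² = (20 + (-82/49 + 0)²)² = (20 + (-82/49)²)² = (20 + 6724/2401)² = (54744/2401)² = 2996905536/5764801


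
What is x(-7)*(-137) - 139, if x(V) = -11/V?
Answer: -2480/7 ≈ -354.29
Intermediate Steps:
x(-7)*(-137) - 139 = -11/(-7)*(-137) - 139 = -11*(-⅐)*(-137) - 139 = (11/7)*(-137) - 139 = -1507/7 - 139 = -2480/7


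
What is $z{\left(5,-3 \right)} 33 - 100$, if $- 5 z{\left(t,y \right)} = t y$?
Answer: $-1$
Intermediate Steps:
$z{\left(t,y \right)} = - \frac{t y}{5}$
$z{\left(5,-3 \right)} 33 - 100 = \left(- \frac{1}{5}\right) 5 \left(-3\right) 33 - 100 = 3 \cdot 33 - 100 = 99 - 100 = -1$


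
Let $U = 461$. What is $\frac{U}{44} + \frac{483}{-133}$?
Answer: $\frac{5723}{836} \approx 6.8457$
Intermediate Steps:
$\frac{U}{44} + \frac{483}{-133} = \frac{461}{44} + \frac{483}{-133} = 461 \cdot \frac{1}{44} + 483 \left(- \frac{1}{133}\right) = \frac{461}{44} - \frac{69}{19} = \frac{5723}{836}$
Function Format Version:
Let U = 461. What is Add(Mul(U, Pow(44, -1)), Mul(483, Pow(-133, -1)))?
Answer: Rational(5723, 836) ≈ 6.8457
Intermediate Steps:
Add(Mul(U, Pow(44, -1)), Mul(483, Pow(-133, -1))) = Add(Mul(461, Pow(44, -1)), Mul(483, Pow(-133, -1))) = Add(Mul(461, Rational(1, 44)), Mul(483, Rational(-1, 133))) = Add(Rational(461, 44), Rational(-69, 19)) = Rational(5723, 836)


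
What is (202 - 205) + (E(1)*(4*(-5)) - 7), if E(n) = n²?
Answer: -30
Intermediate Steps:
(202 - 205) + (E(1)*(4*(-5)) - 7) = (202 - 205) + (1²*(4*(-5)) - 7) = -3 + (1*(-20) - 7) = -3 + (-20 - 7) = -3 - 27 = -30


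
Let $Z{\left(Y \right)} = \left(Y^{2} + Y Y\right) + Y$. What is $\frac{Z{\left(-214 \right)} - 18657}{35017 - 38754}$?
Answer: $- \frac{72721}{3737} \approx -19.46$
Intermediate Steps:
$Z{\left(Y \right)} = Y + 2 Y^{2}$ ($Z{\left(Y \right)} = \left(Y^{2} + Y^{2}\right) + Y = 2 Y^{2} + Y = Y + 2 Y^{2}$)
$\frac{Z{\left(-214 \right)} - 18657}{35017 - 38754} = \frac{- 214 \left(1 + 2 \left(-214\right)\right) - 18657}{35017 - 38754} = \frac{- 214 \left(1 - 428\right) - 18657}{-3737} = \left(\left(-214\right) \left(-427\right) - 18657\right) \left(- \frac{1}{3737}\right) = \left(91378 - 18657\right) \left(- \frac{1}{3737}\right) = 72721 \left(- \frac{1}{3737}\right) = - \frac{72721}{3737}$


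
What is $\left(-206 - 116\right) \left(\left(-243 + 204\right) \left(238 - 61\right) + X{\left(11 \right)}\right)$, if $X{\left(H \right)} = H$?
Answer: $2219224$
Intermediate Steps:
$\left(-206 - 116\right) \left(\left(-243 + 204\right) \left(238 - 61\right) + X{\left(11 \right)}\right) = \left(-206 - 116\right) \left(\left(-243 + 204\right) \left(238 - 61\right) + 11\right) = - 322 \left(\left(-39\right) 177 + 11\right) = - 322 \left(-6903 + 11\right) = \left(-322\right) \left(-6892\right) = 2219224$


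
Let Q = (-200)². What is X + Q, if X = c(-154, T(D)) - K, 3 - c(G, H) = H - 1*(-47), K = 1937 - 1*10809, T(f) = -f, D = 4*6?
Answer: 48852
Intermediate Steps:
D = 24
K = -8872 (K = 1937 - 10809 = -8872)
c(G, H) = -44 - H (c(G, H) = 3 - (H - 1*(-47)) = 3 - (H + 47) = 3 - (47 + H) = 3 + (-47 - H) = -44 - H)
Q = 40000
X = 8852 (X = (-44 - (-1)*24) - 1*(-8872) = (-44 - 1*(-24)) + 8872 = (-44 + 24) + 8872 = -20 + 8872 = 8852)
X + Q = 8852 + 40000 = 48852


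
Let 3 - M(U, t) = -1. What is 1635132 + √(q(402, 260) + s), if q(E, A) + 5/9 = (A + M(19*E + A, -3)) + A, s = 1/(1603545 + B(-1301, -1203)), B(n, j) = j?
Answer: 1635132 + √1843543967762/59346 ≈ 1.6352e+6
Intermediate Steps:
M(U, t) = 4 (M(U, t) = 3 - 1*(-1) = 3 + 1 = 4)
s = 1/1602342 (s = 1/(1603545 - 1203) = 1/1602342 ≈ 6.2409e-7)
q(E, A) = 31/9 + 2*A (q(E, A) = -5/9 + ((A + 4) + A) = -5/9 + ((4 + A) + A) = -5/9 + (4 + 2*A) = 31/9 + 2*A)
1635132 + √(q(402, 260) + s) = 1635132 + √((31/9 + 2*260) + 1/1602342) = 1635132 + √((31/9 + 520) + 1/1602342) = 1635132 + √(4711/9 + 1/1602342) = 1635132 + √(838737019/1602342) = 1635132 + √1843543967762/59346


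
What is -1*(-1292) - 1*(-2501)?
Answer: 3793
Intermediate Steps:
-1*(-1292) - 1*(-2501) = 1292 + 2501 = 3793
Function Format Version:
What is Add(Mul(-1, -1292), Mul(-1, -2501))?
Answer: 3793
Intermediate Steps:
Add(Mul(-1, -1292), Mul(-1, -2501)) = Add(1292, 2501) = 3793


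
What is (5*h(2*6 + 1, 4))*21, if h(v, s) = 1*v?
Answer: 1365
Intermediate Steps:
h(v, s) = v
(5*h(2*6 + 1, 4))*21 = (5*(2*6 + 1))*21 = (5*(12 + 1))*21 = (5*13)*21 = 65*21 = 1365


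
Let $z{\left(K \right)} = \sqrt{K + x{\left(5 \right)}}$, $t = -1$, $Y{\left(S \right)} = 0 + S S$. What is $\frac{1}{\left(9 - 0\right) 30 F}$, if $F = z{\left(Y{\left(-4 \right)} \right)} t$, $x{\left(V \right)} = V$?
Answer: $- \frac{\sqrt{21}}{5670} \approx -0.00080821$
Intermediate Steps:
$Y{\left(S \right)} = S^{2}$ ($Y{\left(S \right)} = 0 + S^{2} = S^{2}$)
$z{\left(K \right)} = \sqrt{5 + K}$ ($z{\left(K \right)} = \sqrt{K + 5} = \sqrt{5 + K}$)
$F = - \sqrt{21}$ ($F = \sqrt{5 + \left(-4\right)^{2}} \left(-1\right) = \sqrt{5 + 16} \left(-1\right) = \sqrt{21} \left(-1\right) = - \sqrt{21} \approx -4.5826$)
$\frac{1}{\left(9 - 0\right) 30 F} = \frac{1}{\left(9 - 0\right) 30 \left(- \sqrt{21}\right)} = \frac{1}{\left(9 + 0\right) 30 \left(- \sqrt{21}\right)} = \frac{1}{9 \cdot 30 \left(- \sqrt{21}\right)} = \frac{1}{270 \left(- \sqrt{21}\right)} = \frac{1}{\left(-270\right) \sqrt{21}} = - \frac{\sqrt{21}}{5670}$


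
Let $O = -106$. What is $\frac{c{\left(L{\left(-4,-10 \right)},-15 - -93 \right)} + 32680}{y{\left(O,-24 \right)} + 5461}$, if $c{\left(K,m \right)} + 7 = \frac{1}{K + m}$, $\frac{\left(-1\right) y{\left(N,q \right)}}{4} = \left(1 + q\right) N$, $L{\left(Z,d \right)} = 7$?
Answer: $- \frac{2777206}{364735} \approx -7.6143$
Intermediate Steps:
$y{\left(N,q \right)} = - 4 N \left(1 + q\right)$ ($y{\left(N,q \right)} = - 4 \left(1 + q\right) N = - 4 N \left(1 + q\right)$)
$c{\left(K,m \right)} = -7 + \frac{1}{K + m}$
$\frac{c{\left(L{\left(-4,-10 \right)},-15 - -93 \right)} + 32680}{y{\left(O,-24 \right)} + 5461} = \frac{\frac{1 - 49 - 7 \left(-15 - -93\right)}{7 - -78} + 32680}{\left(-4\right) \left(-106\right) \left(1 - 24\right) + 5461} = \frac{\frac{1 - 49 - 7 \left(-15 + 93\right)}{7 + \left(-15 + 93\right)} + 32680}{\left(-4\right) \left(-106\right) \left(-23\right) + 5461} = \frac{\frac{1 - 49 - 546}{7 + 78} + 32680}{-9752 + 5461} = \frac{\frac{1 - 49 - 546}{85} + 32680}{-4291} = \left(\frac{1}{85} \left(-594\right) + 32680\right) \left(- \frac{1}{4291}\right) = \left(- \frac{594}{85} + 32680\right) \left(- \frac{1}{4291}\right) = \frac{2777206}{85} \left(- \frac{1}{4291}\right) = - \frac{2777206}{364735}$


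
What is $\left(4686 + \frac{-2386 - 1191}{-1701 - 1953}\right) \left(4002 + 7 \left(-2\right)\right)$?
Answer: $\frac{4878526382}{261} \approx 1.8692 \cdot 10^{7}$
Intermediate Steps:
$\left(4686 + \frac{-2386 - 1191}{-1701 - 1953}\right) \left(4002 + 7 \left(-2\right)\right) = \left(4686 - \frac{3577}{-3654}\right) \left(4002 - 14\right) = \left(4686 - - \frac{511}{522}\right) 3988 = \left(4686 + \frac{511}{522}\right) 3988 = \frac{2446603}{522} \cdot 3988 = \frac{4878526382}{261}$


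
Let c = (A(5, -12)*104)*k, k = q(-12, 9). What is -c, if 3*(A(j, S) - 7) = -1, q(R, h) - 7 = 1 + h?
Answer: -35360/3 ≈ -11787.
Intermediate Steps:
q(R, h) = 8 + h (q(R, h) = 7 + (1 + h) = 8 + h)
A(j, S) = 20/3 (A(j, S) = 7 + (⅓)*(-1) = 7 - ⅓ = 20/3)
k = 17 (k = 8 + 9 = 17)
c = 35360/3 (c = ((20/3)*104)*17 = (2080/3)*17 = 35360/3 ≈ 11787.)
-c = -1*35360/3 = -35360/3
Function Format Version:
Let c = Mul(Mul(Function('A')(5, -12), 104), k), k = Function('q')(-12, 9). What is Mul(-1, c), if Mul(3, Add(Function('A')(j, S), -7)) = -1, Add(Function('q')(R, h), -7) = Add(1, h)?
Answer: Rational(-35360, 3) ≈ -11787.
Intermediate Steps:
Function('q')(R, h) = Add(8, h) (Function('q')(R, h) = Add(7, Add(1, h)) = Add(8, h))
Function('A')(j, S) = Rational(20, 3) (Function('A')(j, S) = Add(7, Mul(Rational(1, 3), -1)) = Add(7, Rational(-1, 3)) = Rational(20, 3))
k = 17 (k = Add(8, 9) = 17)
c = Rational(35360, 3) (c = Mul(Mul(Rational(20, 3), 104), 17) = Mul(Rational(2080, 3), 17) = Rational(35360, 3) ≈ 11787.)
Mul(-1, c) = Mul(-1, Rational(35360, 3)) = Rational(-35360, 3)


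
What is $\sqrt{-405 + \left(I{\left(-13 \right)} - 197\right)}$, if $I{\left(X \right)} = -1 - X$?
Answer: $i \sqrt{590} \approx 24.29 i$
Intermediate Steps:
$\sqrt{-405 + \left(I{\left(-13 \right)} - 197\right)} = \sqrt{-405 - 185} = \sqrt{-590} = i \sqrt{590}$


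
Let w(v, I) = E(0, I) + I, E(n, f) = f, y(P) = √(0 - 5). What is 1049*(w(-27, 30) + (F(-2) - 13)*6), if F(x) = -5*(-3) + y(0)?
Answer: 75528 + 6294*I*√5 ≈ 75528.0 + 14074.0*I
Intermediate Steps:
y(P) = I*√5 (y(P) = √(-5) = I*√5)
w(v, I) = 2*I (w(v, I) = I + I = 2*I)
F(x) = 15 + I*√5 (F(x) = -5*(-3) + I*√5 = 15 + I*√5)
1049*(w(-27, 30) + (F(-2) - 13)*6) = 1049*(2*30 + ((15 + I*√5) - 13)*6) = 1049*(60 + (2 + I*√5)*6) = 1049*(60 + (12 + 6*I*√5)) = 1049*(72 + 6*I*√5) = 75528 + 6294*I*√5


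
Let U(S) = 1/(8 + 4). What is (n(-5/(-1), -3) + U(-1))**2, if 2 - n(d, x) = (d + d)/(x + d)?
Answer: 1225/144 ≈ 8.5069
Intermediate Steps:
n(d, x) = 2 - 2*d/(d + x) (n(d, x) = 2 - (d + d)/(x + d) = 2 - 2*d/(d + x))
U(S) = 1/12
(n(-5/(-1), -3) + U(-1))**2 = (2*(-3)/(-5/(-1) - 3) + 1/12)**2 = (2*(-3)/(-5*(-1) - 3) + 1/12)**2 = (2*(-3)/(5 - 3) + 1/12)**2 = (2*(-3)/2 + 1/12)**2 = (2*(-3)*(1/2) + 1/12)**2 = (-3 + 1/12)**2 = (-35/12)**2 = 1225/144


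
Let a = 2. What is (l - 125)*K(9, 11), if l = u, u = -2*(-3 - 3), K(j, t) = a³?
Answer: -904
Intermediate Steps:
K(j, t) = 8 (K(j, t) = 2³ = 8)
u = 12 (u = -2*(-6) = 12)
l = 12
(l - 125)*K(9, 11) = (12 - 125)*8 = -113*8 = -904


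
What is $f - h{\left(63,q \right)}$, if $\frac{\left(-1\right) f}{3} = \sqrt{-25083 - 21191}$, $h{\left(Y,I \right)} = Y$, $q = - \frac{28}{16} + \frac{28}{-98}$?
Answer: $-63 - 3 i \sqrt{46274} \approx -63.0 - 645.34 i$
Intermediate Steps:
$q = - \frac{57}{28}$ ($q = \left(-28\right) \frac{1}{16} + 28 \left(- \frac{1}{98}\right) = - \frac{7}{4} - \frac{2}{7} = - \frac{57}{28} \approx -2.0357$)
$f = - 3 i \sqrt{46274}$ ($f = - 3 \sqrt{-25083 - 21191} = - 3 \sqrt{-46274} = - 3 i \sqrt{46274} \approx - 645.34 i$)
$f - h{\left(63,q \right)} = - 3 i \sqrt{46274} - 63 = -63 - 3 i \sqrt{46274}$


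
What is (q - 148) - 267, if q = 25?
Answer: -390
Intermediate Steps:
(q - 148) - 267 = (25 - 148) - 267 = -123 - 267 = -390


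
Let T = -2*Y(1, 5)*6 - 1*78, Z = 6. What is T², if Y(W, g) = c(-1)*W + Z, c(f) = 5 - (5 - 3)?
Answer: 34596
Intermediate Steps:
c(f) = 3 (c(f) = 5 - 1*2 = 5 - 2 = 3)
Y(W, g) = 6 + 3*W (Y(W, g) = 3*W + 6 = 6 + 3*W)
T = -186 (T = -2*(6 + 3*1)*6 - 1*78 = -2*(6 + 3)*6 - 78 = -2*9*6 - 78 = -18*6 - 78 = -108 - 78 = -186)
T² = (-186)² = 34596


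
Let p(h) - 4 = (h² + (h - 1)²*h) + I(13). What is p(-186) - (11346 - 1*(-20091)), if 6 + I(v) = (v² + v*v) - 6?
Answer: -6500745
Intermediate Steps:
I(v) = -12 + 2*v² (I(v) = -6 + ((v² + v*v) - 6) = -6 + ((v² + v²) - 6) = -6 + (2*v² - 6) = -6 + (-6 + 2*v²) = -12 + 2*v²)
p(h) = 330 + h² + h*(-1 + h)² (p(h) = 4 + ((h² + (h - 1)²*h) + (-12 + 2*13²)) = 4 + ((h² + (-1 + h)²*h) + (-12 + 2*169)) = 4 + ((h² + h*(-1 + h)²) + (-12 + 338)) = 4 + ((h² + h*(-1 + h)²) + 326) = 4 + (326 + h² + h*(-1 + h)²) = 330 + h² + h*(-1 + h)²)
p(-186) - (11346 - 1*(-20091)) = (330 - 186 + (-186)³ - 1*(-186)²) - (11346 - 1*(-20091)) = (330 - 186 - 6434856 - 1*34596) - (11346 + 20091) = (330 - 186 - 6434856 - 34596) - 1*31437 = -6469308 - 31437 = -6500745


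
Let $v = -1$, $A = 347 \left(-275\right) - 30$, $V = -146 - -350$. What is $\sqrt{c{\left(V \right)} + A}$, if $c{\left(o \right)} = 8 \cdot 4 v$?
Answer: $i \sqrt{95487} \approx 309.01 i$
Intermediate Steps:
$V = 204$ ($V = -146 + 350 = 204$)
$A = -95455$ ($A = -95425 - 30 = -95455$)
$c{\left(o \right)} = -32$ ($c{\left(o \right)} = 8 \cdot 4 \left(-1\right) = 32 \left(-1\right) = -32$)
$\sqrt{c{\left(V \right)} + A} = \sqrt{-32 - 95455} = \sqrt{-95487} = i \sqrt{95487}$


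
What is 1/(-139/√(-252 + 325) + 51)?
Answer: 3723/170552 + 139*√73/170552 ≈ 0.028793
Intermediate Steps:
1/(-139/√(-252 + 325) + 51) = 1/(-139*√73/73 + 51) = 1/(51 - 139*√73/73)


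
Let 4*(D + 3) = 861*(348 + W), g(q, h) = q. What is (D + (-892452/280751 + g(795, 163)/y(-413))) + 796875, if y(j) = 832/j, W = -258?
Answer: 190569411503775/233584832 ≈ 8.1585e+5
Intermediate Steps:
D = 38739/2 (D = -3 + (861*(348 - 258))/4 = -3 + (861*90)/4 = -3 + (¼)*77490 = -3 + 38745/2 = 38739/2 ≈ 19370.)
(D + (-892452/280751 + g(795, 163)/y(-413))) + 796875 = (38739/2 + (-892452/280751 + 795/((832/(-413))))) + 796875 = (38739/2 + (-892452*1/280751 + 795/((832*(-1/413))))) + 796875 = (38739/2 + (-892452/280751 + 795/(-832/413))) + 796875 = (38739/2 + (-892452/280751 + 795*(-413/832))) + 796875 = (38739/2 + (-892452/280751 - 328335/832)) + 796875 = (38739/2 - 92922899649/233584832) + 796875 = 4431498503775/233584832 + 796875 = 190569411503775/233584832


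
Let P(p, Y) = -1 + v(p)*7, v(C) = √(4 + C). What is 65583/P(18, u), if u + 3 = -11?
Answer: 21861/359 + 153027*√22/359 ≈ 2060.2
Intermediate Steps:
u = -14 (u = -3 - 11 = -14)
P(p, Y) = -1 + 7*√(4 + p) (P(p, Y) = -1 + √(4 + p)*7 = -1 + 7*√(4 + p))
65583/P(18, u) = 65583/(-1 + 7*√(4 + 18)) = 65583/(-1 + 7*√22)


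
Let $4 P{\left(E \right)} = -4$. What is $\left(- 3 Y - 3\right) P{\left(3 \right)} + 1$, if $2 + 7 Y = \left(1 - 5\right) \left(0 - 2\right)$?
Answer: $\frac{46}{7} \approx 6.5714$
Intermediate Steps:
$Y = \frac{6}{7}$ ($Y = - \frac{2}{7} + \frac{\left(1 - 5\right) \left(0 - 2\right)}{7} = - \frac{2}{7} + \frac{\left(-4\right) \left(-2\right)}{7} = - \frac{2}{7} + \frac{1}{7} \cdot 8 = - \frac{2}{7} + \frac{8}{7} = \frac{6}{7} \approx 0.85714$)
$P{\left(E \right)} = -1$ ($P{\left(E \right)} = \frac{1}{4} \left(-4\right) = -1$)
$\left(- 3 Y - 3\right) P{\left(3 \right)} + 1 = \left(\left(-3\right) \frac{6}{7} - 3\right) \left(-1\right) + 1 = \left(- \frac{18}{7} - 3\right) \left(-1\right) + 1 = \left(- \frac{39}{7}\right) \left(-1\right) + 1 = \frac{39}{7} + 1 = \frac{46}{7}$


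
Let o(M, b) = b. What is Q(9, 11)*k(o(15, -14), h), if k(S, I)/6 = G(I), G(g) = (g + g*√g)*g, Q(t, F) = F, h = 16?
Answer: 84480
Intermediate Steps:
G(g) = g*(g + g^(3/2)) (G(g) = (g + g^(3/2))*g = g*(g + g^(3/2)))
k(S, I) = 6*I² + 6*I^(5/2) (k(S, I) = 6*(I² + I^(5/2)) = 6*I² + 6*I^(5/2))
Q(9, 11)*k(o(15, -14), h) = 11*(6*16² + 6*16^(5/2)) = 11*(6*256 + 6*1024) = 11*(1536 + 6144) = 11*7680 = 84480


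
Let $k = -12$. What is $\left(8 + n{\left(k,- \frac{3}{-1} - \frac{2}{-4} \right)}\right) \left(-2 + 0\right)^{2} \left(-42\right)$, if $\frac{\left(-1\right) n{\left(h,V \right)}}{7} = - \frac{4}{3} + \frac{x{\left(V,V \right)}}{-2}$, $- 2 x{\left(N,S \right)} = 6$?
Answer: $-1148$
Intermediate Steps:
$x{\left(N,S \right)} = -3$ ($x{\left(N,S \right)} = \left(- \frac{1}{2}\right) 6 = -3$)
$n{\left(h,V \right)} = - \frac{7}{6}$ ($n{\left(h,V \right)} = - 7 \left(- \frac{4}{3} - \frac{3}{-2}\right) = - 7 \left(\left(-4\right) \frac{1}{3} - - \frac{3}{2}\right) = - 7 \left(- \frac{4}{3} + \frac{3}{2}\right) = \left(-7\right) \frac{1}{6} = - \frac{7}{6}$)
$\left(8 + n{\left(k,- \frac{3}{-1} - \frac{2}{-4} \right)}\right) \left(-2 + 0\right)^{2} \left(-42\right) = \left(8 - \frac{7}{6}\right) \left(-2 + 0\right)^{2} \left(-42\right) = \frac{41 \left(-2\right)^{2} \left(-42\right)}{6} = \frac{41 \cdot 4 \left(-42\right)}{6} = \frac{41}{6} \left(-168\right) = -1148$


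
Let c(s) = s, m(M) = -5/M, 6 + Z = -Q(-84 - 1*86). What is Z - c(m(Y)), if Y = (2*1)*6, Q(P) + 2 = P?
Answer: 1997/12 ≈ 166.42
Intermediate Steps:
Q(P) = -2 + P
Z = 166 (Z = -6 - (-2 + (-84 - 1*86)) = -6 - (-2 + (-84 - 86)) = -6 - (-2 - 170) = -6 - 1*(-172) = -6 + 172 = 166)
Y = 12 (Y = 2*6 = 12)
Z - c(m(Y)) = 166 - (-5)/12 = 166 - 1*(-5/12) = 166 + 5/12 = 1997/12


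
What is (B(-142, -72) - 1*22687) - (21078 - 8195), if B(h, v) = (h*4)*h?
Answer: 45086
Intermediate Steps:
B(h, v) = 4*h² (B(h, v) = (4*h)*h = 4*h²)
(B(-142, -72) - 1*22687) - (21078 - 8195) = (4*(-142)² - 1*22687) - (21078 - 8195) = (4*20164 - 22687) - 1*12883 = (80656 - 22687) - 12883 = 57969 - 12883 = 45086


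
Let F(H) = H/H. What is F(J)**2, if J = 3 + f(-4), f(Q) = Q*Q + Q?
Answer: 1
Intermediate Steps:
f(Q) = Q + Q**2 (f(Q) = Q**2 + Q = Q + Q**2)
J = 15 (J = 3 - 4*(1 - 4) = 3 - 4*(-3) = 3 + 12 = 15)
F(H) = 1
F(J)**2 = 1**2 = 1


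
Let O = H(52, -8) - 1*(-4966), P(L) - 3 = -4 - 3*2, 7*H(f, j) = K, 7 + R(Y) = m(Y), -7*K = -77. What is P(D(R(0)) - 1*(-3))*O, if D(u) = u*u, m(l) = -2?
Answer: -34773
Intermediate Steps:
K = 11 (K = -1/7*(-77) = 11)
R(Y) = -9 (R(Y) = -7 - 2 = -9)
H(f, j) = 11/7 (H(f, j) = (1/7)*11 = 11/7)
D(u) = u**2
P(L) = -7 (P(L) = 3 + (-4 - 3*2) = 3 + (-4 - 6) = 3 - 10 = -7)
O = 34773/7 (O = 11/7 - 1*(-4966) = 11/7 + 4966 = 34773/7 ≈ 4967.6)
P(D(R(0)) - 1*(-3))*O = -7*34773/7 = -34773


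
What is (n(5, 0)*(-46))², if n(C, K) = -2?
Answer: 8464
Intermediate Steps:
(n(5, 0)*(-46))² = (-2*(-46))² = 92² = 8464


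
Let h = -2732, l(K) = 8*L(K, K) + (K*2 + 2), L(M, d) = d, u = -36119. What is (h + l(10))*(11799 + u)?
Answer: 63961600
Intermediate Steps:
l(K) = 2 + 10*K (l(K) = 8*K + (K*2 + 2) = 8*K + (2*K + 2) = 8*K + (2 + 2*K) = 2 + 10*K)
(h + l(10))*(11799 + u) = (-2732 + (2 + 10*10))*(11799 - 36119) = (-2732 + (2 + 100))*(-24320) = (-2732 + 102)*(-24320) = -2630*(-24320) = 63961600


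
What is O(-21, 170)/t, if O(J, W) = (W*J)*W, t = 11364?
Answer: -50575/947 ≈ -53.406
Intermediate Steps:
O(J, W) = J*W² (O(J, W) = (J*W)*W = J*W²)
O(-21, 170)/t = -21*170²/11364 = -21*28900*(1/11364) = -606900*1/11364 = -50575/947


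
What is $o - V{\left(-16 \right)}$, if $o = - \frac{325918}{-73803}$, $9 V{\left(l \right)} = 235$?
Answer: $- \frac{4803481}{221409} \approx -21.695$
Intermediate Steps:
$V{\left(l \right)} = \frac{235}{9}$ ($V{\left(l \right)} = \frac{1}{9} \cdot 235 = \frac{235}{9}$)
$o = \frac{325918}{73803}$ ($o = \left(-325918\right) \left(- \frac{1}{73803}\right) = \frac{325918}{73803} \approx 4.4161$)
$o - V{\left(-16 \right)} = \frac{325918}{73803} - \frac{235}{9} = - \frac{4803481}{221409}$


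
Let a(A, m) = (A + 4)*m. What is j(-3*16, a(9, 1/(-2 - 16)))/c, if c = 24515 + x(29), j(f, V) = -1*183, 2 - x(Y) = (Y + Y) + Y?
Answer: -183/24430 ≈ -0.0074908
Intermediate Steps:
x(Y) = 2 - 3*Y (x(Y) = 2 - ((Y + Y) + Y) = 2 - (2*Y + Y) = 2 - 3*Y)
a(A, m) = m*(4 + A) (a(A, m) = (4 + A)*m = m*(4 + A))
j(f, V) = -183
c = 24430 (c = 24515 + (2 - 3*29) = 24515 + (2 - 87) = 24515 - 85 = 24430)
j(-3*16, a(9, 1/(-2 - 16)))/c = -183/24430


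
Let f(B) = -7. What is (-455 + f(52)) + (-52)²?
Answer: 2242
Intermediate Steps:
(-455 + f(52)) + (-52)² = (-455 - 7) + (-52)² = -462 + 2704 = 2242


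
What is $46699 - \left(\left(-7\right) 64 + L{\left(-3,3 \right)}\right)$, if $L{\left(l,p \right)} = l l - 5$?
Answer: $47143$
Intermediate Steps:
$L{\left(l,p \right)} = -5 + l^{2}$ ($L{\left(l,p \right)} = l^{2} - 5 = -5 + l^{2}$)
$46699 - \left(\left(-7\right) 64 + L{\left(-3,3 \right)}\right) = 46699 - \left(\left(-7\right) 64 - \left(5 - \left(-3\right)^{2}\right)\right) = 46699 - \left(-448 + \left(-5 + 9\right)\right) = 46699 - \left(-448 + 4\right) = 46699 - -444 = 46699 + 444 = 47143$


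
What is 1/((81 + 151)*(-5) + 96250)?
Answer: 1/95090 ≈ 1.0516e-5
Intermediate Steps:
1/((81 + 151)*(-5) + 96250) = 1/(232*(-5) + 96250) = 1/(-1160 + 96250) = 1/95090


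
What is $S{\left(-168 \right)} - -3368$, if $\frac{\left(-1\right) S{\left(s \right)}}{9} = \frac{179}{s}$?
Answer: $\frac{189145}{56} \approx 3377.6$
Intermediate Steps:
$S{\left(s \right)} = - \frac{1611}{s}$ ($S{\left(s \right)} = - 9 \frac{179}{s} = - \frac{1611}{s}$)
$S{\left(-168 \right)} - -3368 = - \frac{1611}{-168} - -3368 = \left(-1611\right) \left(- \frac{1}{168}\right) + 3368 = \frac{537}{56} + 3368 = \frac{189145}{56}$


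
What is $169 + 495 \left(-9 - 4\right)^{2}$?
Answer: $83824$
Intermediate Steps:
$169 + 495 \left(-9 - 4\right)^{2} = 169 + 495 \left(-13\right)^{2} = 169 + 495 \cdot 169 = 169 + 83655 = 83824$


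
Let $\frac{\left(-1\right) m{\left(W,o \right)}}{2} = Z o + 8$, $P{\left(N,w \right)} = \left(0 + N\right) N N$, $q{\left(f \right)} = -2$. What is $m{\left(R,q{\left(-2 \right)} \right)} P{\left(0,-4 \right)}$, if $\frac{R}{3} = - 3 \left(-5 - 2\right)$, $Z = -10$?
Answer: $0$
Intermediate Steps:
$R = 63$ ($R = 3 \left(- 3 \left(-5 - 2\right)\right) = 3 \left(\left(-3\right) \left(-7\right)\right) = 3 \cdot 21 = 63$)
$P{\left(N,w \right)} = N^{3}$ ($P{\left(N,w \right)} = N N N = N^{2} N = N^{3}$)
$m{\left(W,o \right)} = -16 + 20 o$ ($m{\left(W,o \right)} = - 2 \left(- 10 o + 8\right) = - 2 \left(8 - 10 o\right) = -16 + 20 o$)
$m{\left(R,q{\left(-2 \right)} \right)} P{\left(0,-4 \right)} = \left(-16 + 20 \left(-2\right)\right) 0^{3} = \left(-16 - 40\right) 0 = \left(-56\right) 0 = 0$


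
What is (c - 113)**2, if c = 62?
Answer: 2601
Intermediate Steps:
(c - 113)**2 = (62 - 113)**2 = (-51)**2 = 2601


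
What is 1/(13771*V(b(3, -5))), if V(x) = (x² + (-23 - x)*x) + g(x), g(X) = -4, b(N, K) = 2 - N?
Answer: 1/261649 ≈ 3.8219e-6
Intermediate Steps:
V(x) = -4 + x² + x*(-23 - x) (V(x) = (x² + (-23 - x)*x) - 4 = (x² + x*(-23 - x)) - 4 = -4 + x² + x*(-23 - x))
1/(13771*V(b(3, -5))) = 1/(13771*(-4 - 23*(2 - 1*3))) = 1/(13771*(-4 - 23*(2 - 3))) = 1/(13771*(-4 - 23*(-1))) = 1/(13771*(-4 + 23)) = 1/(13771*19) = 1/261649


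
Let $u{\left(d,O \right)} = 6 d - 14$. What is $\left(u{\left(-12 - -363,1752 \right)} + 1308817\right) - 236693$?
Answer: $1074216$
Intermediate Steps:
$u{\left(d,O \right)} = -14 + 6 d$
$\left(u{\left(-12 - -363,1752 \right)} + 1308817\right) - 236693 = \left(\left(-14 + 6 \left(-12 - -363\right)\right) + 1308817\right) - 236693 = \left(\left(-14 + 6 \left(-12 + 363\right)\right) + 1308817\right) - 236693 = \left(\left(-14 + 6 \cdot 351\right) + 1308817\right) - 236693 = \left(\left(-14 + 2106\right) + 1308817\right) - 236693 = \left(2092 + 1308817\right) - 236693 = 1310909 - 236693 = 1074216$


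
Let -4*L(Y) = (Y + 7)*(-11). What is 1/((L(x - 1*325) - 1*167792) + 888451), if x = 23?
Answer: 4/2879391 ≈ 1.3892e-6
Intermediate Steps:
L(Y) = 77/4 + 11*Y/4 (L(Y) = -(Y + 7)*(-11)/4 = -(7 + Y)*(-11)/4 = -(-77 - 11*Y)/4 = 77/4 + 11*Y/4)
1/((L(x - 1*325) - 1*167792) + 888451) = 1/(((77/4 + 11*(23 - 1*325)/4) - 1*167792) + 888451) = 1/(((77/4 + 11*(23 - 325)/4) - 167792) + 888451) = 1/(((77/4 + (11/4)*(-302)) - 167792) + 888451) = 1/(((77/4 - 1661/2) - 167792) + 888451) = 1/((-3245/4 - 167792) + 888451) = 1/(-674413/4 + 888451) = 1/(2879391/4) = 4/2879391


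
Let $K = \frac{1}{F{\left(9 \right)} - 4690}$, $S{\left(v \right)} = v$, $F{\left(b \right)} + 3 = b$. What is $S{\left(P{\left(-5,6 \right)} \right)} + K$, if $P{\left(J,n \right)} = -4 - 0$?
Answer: $- \frac{18737}{4684} \approx -4.0002$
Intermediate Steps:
$F{\left(b \right)} = -3 + b$
$P{\left(J,n \right)} = -4$ ($P{\left(J,n \right)} = -4 + 0 = -4$)
$K = - \frac{1}{4684}$ ($K = \frac{1}{\left(-3 + 9\right) - 4690} = \frac{1}{6 - 4690} = \frac{1}{-4684} = - \frac{1}{4684} \approx -0.00021349$)
$S{\left(P{\left(-5,6 \right)} \right)} + K = -4 - \frac{1}{4684} = - \frac{18737}{4684}$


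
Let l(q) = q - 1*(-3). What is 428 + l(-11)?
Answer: 420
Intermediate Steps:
l(q) = 3 + q (l(q) = q + 3 = 3 + q)
428 + l(-11) = 428 + (3 - 11) = 428 - 8 = 420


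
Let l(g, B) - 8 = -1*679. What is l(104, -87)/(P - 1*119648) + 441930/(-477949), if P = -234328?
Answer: -156111909901/169182475224 ≈ -0.92274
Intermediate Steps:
l(g, B) = -671 (l(g, B) = 8 - 1*679 = 8 - 679 = -671)
l(104, -87)/(P - 1*119648) + 441930/(-477949) = -671/(-234328 - 1*119648) + 441930/(-477949) = -671/(-234328 - 119648) + 441930*(-1/477949) = -671/(-353976) - 441930/477949 = -671*(-1/353976) - 441930/477949 = 671/353976 - 441930/477949 = -156111909901/169182475224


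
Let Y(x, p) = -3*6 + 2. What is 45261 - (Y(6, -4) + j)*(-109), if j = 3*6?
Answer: 45479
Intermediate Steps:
Y(x, p) = -16 (Y(x, p) = -18 + 2 = -16)
j = 18
45261 - (Y(6, -4) + j)*(-109) = 45261 - (-16 + 18)*(-109) = 45261 - 2*(-109) = 45261 - 1*(-218) = 45261 + 218 = 45479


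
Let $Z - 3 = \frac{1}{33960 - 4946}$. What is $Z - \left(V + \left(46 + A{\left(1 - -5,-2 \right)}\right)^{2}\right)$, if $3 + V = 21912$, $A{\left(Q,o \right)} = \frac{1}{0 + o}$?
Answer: $- \frac{1391293833}{58028} \approx -23976.0$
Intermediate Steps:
$A{\left(Q,o \right)} = \frac{1}{o}$
$V = 21909$ ($V = -3 + 21912 = 21909$)
$Z = \frac{87043}{29014}$ ($Z = 3 + \frac{1}{33960 - 4946} = 3 + \frac{1}{29014} = \frac{87043}{29014} \approx 3.0$)
$Z - \left(V + \left(46 + A{\left(1 - -5,-2 \right)}\right)^{2}\right) = \frac{87043}{29014} - \left(21909 + \left(46 + \frac{1}{-2}\right)^{2}\right) = \frac{87043}{29014} - \left(21909 + \left(46 - \frac{1}{2}\right)^{2}\right) = \frac{87043}{29014} - \left(21909 + \left(\frac{91}{2}\right)^{2}\right) = \frac{87043}{29014} - \left(21909 + \frac{8281}{4}\right) = \frac{87043}{29014} - \frac{95917}{4} = - \frac{1391293833}{58028}$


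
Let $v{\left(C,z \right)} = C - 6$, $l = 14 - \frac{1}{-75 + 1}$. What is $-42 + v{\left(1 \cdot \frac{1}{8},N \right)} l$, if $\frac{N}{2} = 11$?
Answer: $- \frac{73603}{592} \approx -124.33$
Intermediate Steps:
$N = 22$ ($N = 2 \cdot 11 = 22$)
$l = \frac{1037}{74}$ ($l = 14 - \frac{1}{-74} = 14 - - \frac{1}{74} = 14 + \frac{1}{74} = \frac{1037}{74} \approx 14.014$)
$v{\left(C,z \right)} = -6 + C$ ($v{\left(C,z \right)} = C - 6 = -6 + C$)
$-42 + v{\left(1 \cdot \frac{1}{8},N \right)} l = -42 + \left(-6 + 1 \cdot \frac{1}{8}\right) \frac{1037}{74} = -42 + \left(-6 + \frac{1}{8}\right) \frac{1037}{74} = -42 - \frac{48739}{592} = - \frac{73603}{592}$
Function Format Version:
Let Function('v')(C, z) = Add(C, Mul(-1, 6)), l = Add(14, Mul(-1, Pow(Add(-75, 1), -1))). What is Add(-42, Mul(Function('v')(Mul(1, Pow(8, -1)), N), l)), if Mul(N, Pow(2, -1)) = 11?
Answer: Rational(-73603, 592) ≈ -124.33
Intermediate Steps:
N = 22 (N = Mul(2, 11) = 22)
l = Rational(1037, 74) (l = Add(14, Mul(-1, Pow(-74, -1))) = Add(14, Mul(-1, Rational(-1, 74))) = Add(14, Rational(1, 74)) = Rational(1037, 74) ≈ 14.014)
Function('v')(C, z) = Add(-6, C) (Function('v')(C, z) = Add(C, -6) = Add(-6, C))
Add(-42, Mul(Function('v')(Mul(1, Pow(8, -1)), N), l)) = Add(-42, Mul(Add(-6, Mul(1, Pow(8, -1))), Rational(1037, 74))) = Add(-42, Mul(Add(-6, Mul(1, Rational(1, 8))), Rational(1037, 74))) = Add(-42, Mul(Add(-6, Rational(1, 8)), Rational(1037, 74))) = Add(-42, Mul(Rational(-47, 8), Rational(1037, 74))) = Add(-42, Rational(-48739, 592)) = Rational(-73603, 592)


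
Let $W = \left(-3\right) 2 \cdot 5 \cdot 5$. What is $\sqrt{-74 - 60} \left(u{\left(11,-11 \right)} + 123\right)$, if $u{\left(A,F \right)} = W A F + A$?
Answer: $18284 i \sqrt{134} \approx 2.1165 \cdot 10^{5} i$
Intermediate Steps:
$W = -150$ ($W = \left(-6\right) 25 = -150$)
$u{\left(A,F \right)} = A - 150 A F$ ($u{\left(A,F \right)} = - 150 A F + A = A - 150 A F$)
$\sqrt{-74 - 60} \left(u{\left(11,-11 \right)} + 123\right) = \sqrt{-74 - 60} \left(11 \left(1 - -1650\right) + 123\right) = \sqrt{-134} \left(11 \left(1 + 1650\right) + 123\right) = i \sqrt{134} \left(11 \cdot 1651 + 123\right) = i \sqrt{134} \left(18161 + 123\right) = i \sqrt{134} \cdot 18284 = 18284 i \sqrt{134}$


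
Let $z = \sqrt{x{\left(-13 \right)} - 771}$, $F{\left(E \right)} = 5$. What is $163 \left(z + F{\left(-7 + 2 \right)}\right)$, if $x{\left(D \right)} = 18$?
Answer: $815 + 163 i \sqrt{753} \approx 815.0 + 4472.9 i$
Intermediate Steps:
$z = i \sqrt{753}$ ($z = \sqrt{18 - 771} = \sqrt{-753} = i \sqrt{753} \approx 27.441 i$)
$163 \left(z + F{\left(-7 + 2 \right)}\right) = 163 \left(i \sqrt{753} + 5\right) = 163 \left(5 + i \sqrt{753}\right) = 815 + 163 i \sqrt{753}$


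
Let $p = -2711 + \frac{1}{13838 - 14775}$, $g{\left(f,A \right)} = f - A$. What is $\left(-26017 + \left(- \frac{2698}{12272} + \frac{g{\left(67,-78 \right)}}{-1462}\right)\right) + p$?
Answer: $- \frac{120740383217315}{4202834792} \approx -28728.0$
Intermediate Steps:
$p = - \frac{2540208}{937}$ ($p = -2711 + \frac{1}{-937} = -2711 - \frac{1}{937} = - \frac{2540208}{937} \approx -2711.0$)
$\left(-26017 + \left(- \frac{2698}{12272} + \frac{g{\left(67,-78 \right)}}{-1462}\right)\right) + p = \left(-26017 - \left(\frac{1349}{6136} - \frac{67 - -78}{-1462}\right)\right) - \frac{2540208}{937} = \left(-26017 - \left(\frac{1349}{6136} - \left(67 + 78\right) \left(- \frac{1}{1462}\right)\right)\right) - \frac{2540208}{937} = \left(-26017 + \left(- \frac{1349}{6136} + 145 \left(- \frac{1}{1462}\right)\right)\right) - \frac{2540208}{937} = \left(-26017 - \frac{1430979}{4485416}\right) - \frac{2540208}{937} = - \frac{116698499051}{4485416} - \frac{2540208}{937} = - \frac{120740383217315}{4202834792}$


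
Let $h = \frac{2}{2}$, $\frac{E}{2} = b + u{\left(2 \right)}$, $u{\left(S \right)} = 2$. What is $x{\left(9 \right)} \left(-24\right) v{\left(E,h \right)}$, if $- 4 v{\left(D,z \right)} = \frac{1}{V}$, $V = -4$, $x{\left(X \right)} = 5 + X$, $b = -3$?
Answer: $-21$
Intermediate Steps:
$E = -2$ ($E = 2 \left(-3 + 2\right) = 2 \left(-1\right) = -2$)
$h = 1$ ($h = 2 \cdot \frac{1}{2} = 1$)
$v{\left(D,z \right)} = \frac{1}{16}$ ($v{\left(D,z \right)} = - \frac{1}{4 \left(-4\right)} = \left(- \frac{1}{4}\right) \left(- \frac{1}{4}\right) = \frac{1}{16}$)
$x{\left(9 \right)} \left(-24\right) v{\left(E,h \right)} = \left(5 + 9\right) \left(-24\right) \frac{1}{16} = 14 \left(-24\right) \frac{1}{16} = \left(-336\right) \frac{1}{16} = -21$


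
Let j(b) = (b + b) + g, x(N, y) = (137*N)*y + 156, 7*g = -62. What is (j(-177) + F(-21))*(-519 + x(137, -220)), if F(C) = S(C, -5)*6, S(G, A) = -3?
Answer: 11009361638/7 ≈ 1.5728e+9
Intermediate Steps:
g = -62/7 (g = (⅐)*(-62) = -62/7 ≈ -8.8571)
x(N, y) = 156 + 137*N*y (x(N, y) = 137*N*y + 156 = 156 + 137*N*y)
j(b) = -62/7 + 2*b (j(b) = (b + b) - 62/7 = 2*b - 62/7 = -62/7 + 2*b)
F(C) = -18 (F(C) = -3*6 = -18)
(j(-177) + F(-21))*(-519 + x(137, -220)) = ((-62/7 + 2*(-177)) - 18)*(-519 + (156 + 137*137*(-220))) = ((-62/7 - 354) - 18)*(-519 + (156 - 4129180)) = (-2540/7 - 18)*(-519 - 4129024) = -2666/7*(-4129543) = 11009361638/7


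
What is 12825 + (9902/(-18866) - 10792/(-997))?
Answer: 120712155114/9404701 ≈ 12835.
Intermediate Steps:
12825 + (9902/(-18866) - 10792/(-997)) = 12825 + (9902*(-1/18866) - 10792*(-1/997)) = 12825 + (-4951/9433 + 10792/997) = 12825 + 96864789/9404701 = 120712155114/9404701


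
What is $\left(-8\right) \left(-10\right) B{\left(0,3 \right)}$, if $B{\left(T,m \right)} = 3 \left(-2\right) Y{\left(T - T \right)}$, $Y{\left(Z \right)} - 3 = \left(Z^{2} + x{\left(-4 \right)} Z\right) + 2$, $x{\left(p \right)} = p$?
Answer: $-2400$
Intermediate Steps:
$Y{\left(Z \right)} = 5 + Z^{2} - 4 Z$ ($Y{\left(Z \right)} = 3 + \left(\left(Z^{2} - 4 Z\right) + 2\right) = 3 + \left(2 + Z^{2} - 4 Z\right) = 5 + Z^{2} - 4 Z$)
$B{\left(T,m \right)} = -30$ ($B{\left(T,m \right)} = 3 \left(-2\right) \left(5 + \left(T - T\right)^{2} - 4 \left(T - T\right)\right) = - 6 \left(5 + 0^{2} - 0\right) = - 6 \left(5 + 0 + 0\right) = \left(-6\right) 5 = -30$)
$\left(-8\right) \left(-10\right) B{\left(0,3 \right)} = \left(-8\right) \left(-10\right) \left(-30\right) = 80 \left(-30\right) = -2400$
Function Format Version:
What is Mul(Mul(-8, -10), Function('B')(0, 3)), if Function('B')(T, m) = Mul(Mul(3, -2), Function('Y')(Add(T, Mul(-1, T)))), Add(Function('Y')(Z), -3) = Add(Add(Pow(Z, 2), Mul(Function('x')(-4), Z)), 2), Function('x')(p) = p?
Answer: -2400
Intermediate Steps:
Function('Y')(Z) = Add(5, Pow(Z, 2), Mul(-4, Z)) (Function('Y')(Z) = Add(3, Add(Add(Pow(Z, 2), Mul(-4, Z)), 2)) = Add(3, Add(2, Pow(Z, 2), Mul(-4, Z))) = Add(5, Pow(Z, 2), Mul(-4, Z)))
Function('B')(T, m) = -30 (Function('B')(T, m) = Mul(Mul(3, -2), Add(5, Pow(Add(T, Mul(-1, T)), 2), Mul(-4, Add(T, Mul(-1, T))))) = Mul(-6, Add(5, Pow(0, 2), Mul(-4, 0))) = Mul(-6, Add(5, 0, 0)) = Mul(-6, 5) = -30)
Mul(Mul(-8, -10), Function('B')(0, 3)) = Mul(Mul(-8, -10), -30) = Mul(80, -30) = -2400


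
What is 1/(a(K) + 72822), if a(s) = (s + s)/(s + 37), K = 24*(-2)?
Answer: 11/801138 ≈ 1.3730e-5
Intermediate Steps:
K = -48
a(s) = 2*s/(37 + s) (a(s) = (2*s)/(37 + s) = 2*s/(37 + s))
1/(a(K) + 72822) = 1/(2*(-48)/(37 - 48) + 72822) = 1/(2*(-48)/(-11) + 72822) = 1/(2*(-48)*(-1/11) + 72822) = 1/(96/11 + 72822) = 1/(801138/11) = 11/801138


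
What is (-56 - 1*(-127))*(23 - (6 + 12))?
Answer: 355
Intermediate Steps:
(-56 - 1*(-127))*(23 - (6 + 12)) = (-56 + 127)*(23 - 1*18) = 71*(23 - 18) = 71*5 = 355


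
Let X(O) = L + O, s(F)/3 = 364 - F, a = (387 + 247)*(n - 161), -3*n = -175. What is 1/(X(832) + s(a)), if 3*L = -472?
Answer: 3/591116 ≈ 5.0751e-6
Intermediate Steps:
n = 175/3 (n = -⅓*(-175) = 175/3 ≈ 58.333)
L = -472/3 (L = (⅓)*(-472) = -472/3 ≈ -157.33)
a = -195272/3 (a = (387 + 247)*(175/3 - 161) = 634*(-308/3) = -195272/3 ≈ -65091.)
s(F) = 1092 - 3*F (s(F) = 3*(364 - F) = 1092 - 3*F)
X(O) = -472/3 + O
1/(X(832) + s(a)) = 1/((-472/3 + 832) + (1092 - 3*(-195272/3))) = 1/(2024/3 + (1092 + 195272)) = 1/(2024/3 + 196364) = 1/(591116/3) = 3/591116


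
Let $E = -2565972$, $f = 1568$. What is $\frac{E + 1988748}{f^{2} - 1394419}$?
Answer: $- \frac{64136}{118245} \approx -0.5424$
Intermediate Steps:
$\frac{E + 1988748}{f^{2} - 1394419} = \frac{-2565972 + 1988748}{1568^{2} - 1394419} = - \frac{577224}{2458624 - 1394419} = - \frac{577224}{1064205} = \left(-577224\right) \frac{1}{1064205} = - \frac{64136}{118245}$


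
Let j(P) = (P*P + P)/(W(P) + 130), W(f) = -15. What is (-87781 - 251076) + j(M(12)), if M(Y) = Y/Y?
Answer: -38968553/115 ≈ -3.3886e+5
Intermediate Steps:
M(Y) = 1
j(P) = P/115 + P²/115 (j(P) = (P*P + P)/(-15 + 130) = (P² + P)/115 = (P + P²)*(1/115) = P/115 + P²/115)
(-87781 - 251076) + j(M(12)) = (-87781 - 251076) + (1/115)*1*(1 + 1) = -338857 + (1/115)*1*2 = -338857 + 2/115 = -38968553/115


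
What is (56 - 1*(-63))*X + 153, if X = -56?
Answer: -6511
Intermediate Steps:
(56 - 1*(-63))*X + 153 = (56 - 1*(-63))*(-56) + 153 = (56 + 63)*(-56) + 153 = 119*(-56) + 153 = -6664 + 153 = -6511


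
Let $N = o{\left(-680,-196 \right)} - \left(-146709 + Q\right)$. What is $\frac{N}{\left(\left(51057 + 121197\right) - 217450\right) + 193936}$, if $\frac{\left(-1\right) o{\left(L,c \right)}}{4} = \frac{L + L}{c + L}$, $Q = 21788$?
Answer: $\frac{27356339}{32574060} \approx 0.83982$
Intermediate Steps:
$o{\left(L,c \right)} = - \frac{8 L}{L + c}$ ($o{\left(L,c \right)} = - 4 \frac{L + L}{c + L} = - 4 \frac{2 L}{L + c} = - \frac{8 L}{L + c}$)
$N = \frac{27356339}{219}$ ($N = \left(-8\right) \left(-680\right) \frac{1}{-680 - 196} - \left(-146709 + 21788\right) = \left(-8\right) \left(-680\right) \frac{1}{-876} - -124921 = \left(-8\right) \left(-680\right) \left(- \frac{1}{876}\right) + 124921 = - \frac{1360}{219} + 124921 = \frac{27356339}{219} \approx 1.2491 \cdot 10^{5}$)
$\frac{N}{\left(\left(51057 + 121197\right) - 217450\right) + 193936} = \frac{27356339}{219 \left(\left(\left(51057 + 121197\right) - 217450\right) + 193936\right)} = \frac{27356339}{219 \left(\left(172254 - 217450\right) + 193936\right)} = \frac{27356339}{219 \left(-45196 + 193936\right)} = \frac{27356339}{219 \cdot 148740} = \frac{27356339}{219} \cdot \frac{1}{148740} = \frac{27356339}{32574060}$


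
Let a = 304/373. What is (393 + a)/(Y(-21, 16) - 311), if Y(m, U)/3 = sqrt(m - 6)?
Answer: -45683723/36167572 - 1322037*I*sqrt(3)/36167572 ≈ -1.2631 - 0.063312*I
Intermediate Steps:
Y(m, U) = 3*sqrt(-6 + m) (Y(m, U) = 3*sqrt(m - 6) = 3*sqrt(-6 + m))
a = 304/373 (a = 304*(1/373) = 304/373 ≈ 0.81501)
(393 + a)/(Y(-21, 16) - 311) = (393 + 304/373)/(3*sqrt(-6 - 21) - 311) = 146893/(373*(3*sqrt(-27) - 311)) = 146893/(373*(3*(3*I*sqrt(3)) - 311)) = 146893/(373*(9*I*sqrt(3) - 311)) = 146893/(373*(-311 + 9*I*sqrt(3)))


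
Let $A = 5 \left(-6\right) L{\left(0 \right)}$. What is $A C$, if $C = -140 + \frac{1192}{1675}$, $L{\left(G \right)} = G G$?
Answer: $0$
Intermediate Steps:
$L{\left(G \right)} = G^{2}$
$A = 0$ ($A = 5 \left(-6\right) 0^{2} = \left(-30\right) 0 = 0$)
$C = - \frac{233308}{1675}$ ($C = -140 + 1192 \cdot \frac{1}{1675} = -140 + \frac{1192}{1675} = - \frac{233308}{1675} \approx -139.29$)
$A C = 0 \left(- \frac{233308}{1675}\right) = 0$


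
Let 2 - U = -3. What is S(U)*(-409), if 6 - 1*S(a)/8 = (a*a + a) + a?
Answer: 94888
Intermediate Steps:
U = 5 (U = 2 - 1*(-3) = 2 + 3 = 5)
S(a) = 48 - 16*a - 8*a**2 (S(a) = 48 - 8*((a*a + a) + a) = 48 - 8*((a**2 + a) + a) = 48 - 8*((a + a**2) + a) = 48 - 8*(a**2 + 2*a) = 48 + (-16*a - 8*a**2) = 48 - 16*a - 8*a**2)
S(U)*(-409) = (48 - 16*5 - 8*5**2)*(-409) = (48 - 80 - 8*25)*(-409) = (48 - 80 - 200)*(-409) = -232*(-409) = 94888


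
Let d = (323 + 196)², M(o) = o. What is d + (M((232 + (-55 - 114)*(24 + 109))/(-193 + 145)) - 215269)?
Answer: 872887/16 ≈ 54555.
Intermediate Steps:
d = 269361 (d = 519² = 269361)
d + (M((232 + (-55 - 114)*(24 + 109))/(-193 + 145)) - 215269) = 269361 + ((232 + (-55 - 114)*(24 + 109))/(-193 + 145) - 215269) = 269361 + ((232 - 169*133)/(-48) - 215269) = 269361 + ((232 - 22477)*(-1/48) - 215269) = 269361 + (-22245*(-1/48) - 215269) = 269361 + (7415/16 - 215269) = 269361 - 3436889/16 = 872887/16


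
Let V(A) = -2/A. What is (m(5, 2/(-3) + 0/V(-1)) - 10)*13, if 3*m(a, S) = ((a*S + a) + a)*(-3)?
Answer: -650/3 ≈ -216.67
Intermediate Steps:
m(a, S) = -2*a - S*a (m(a, S) = (((a*S + a) + a)*(-3))/3 = (((S*a + a) + a)*(-3))/3 = (((a + S*a) + a)*(-3))/3 = ((2*a + S*a)*(-3))/3 = (-6*a - 3*S*a)/3 = -2*a - S*a)
(m(5, 2/(-3) + 0/V(-1)) - 10)*13 = (-1*5*(2 + (2/(-3) + 0/((-2/(-1))))) - 10)*13 = (-1*5*(2 + (2*(-⅓) + 0/((-2*(-1))))) - 10)*13 = (-1*5*(2 + (-⅔ + 0/2)) - 10)*13 = (-1*5*(2 + (-⅔ + 0*(½))) - 10)*13 = (-1*5*(2 + (-⅔ + 0)) - 10)*13 = (-1*5*(2 - ⅔) - 10)*13 = (-1*5*4/3 - 10)*13 = (-20/3 - 10)*13 = -50/3*13 = -650/3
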